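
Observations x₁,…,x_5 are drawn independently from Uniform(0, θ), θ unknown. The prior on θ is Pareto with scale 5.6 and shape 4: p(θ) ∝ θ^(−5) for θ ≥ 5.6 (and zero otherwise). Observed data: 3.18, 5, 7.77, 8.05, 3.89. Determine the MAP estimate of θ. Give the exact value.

The Uniform(0, θ) likelihood is θ^(−n) for θ ≥ max(xᵢ), zero otherwise. Here max(xᵢ) = 8.05.
Posterior ∝ θ^(−5) · θ^(−5) = θ^(−10) on θ ≥ max(5.6, 8.05) = 8.05.
This density is strictly decreasing in θ, so the posterior mode lies at the lower boundary of the support.

θ̂_MAP = 8.05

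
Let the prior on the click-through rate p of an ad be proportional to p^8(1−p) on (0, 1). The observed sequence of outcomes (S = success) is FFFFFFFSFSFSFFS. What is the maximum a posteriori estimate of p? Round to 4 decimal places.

p̂_MAP = 0.5000

The prior density ∝ p^8(1−p)^1 is the kernel of Beta(9, 2).
Data: 4 successes in 15 trials (from the sequence). The binomial likelihood contributes p^4(1−p)^11, so the posterior is Beta(9+4, 2+11) = Beta(13, 13).
For Beta(a, b) with a, b > 1 the mode is (a−1)/(a+b−2) = 12/24 ≈ 0.5000.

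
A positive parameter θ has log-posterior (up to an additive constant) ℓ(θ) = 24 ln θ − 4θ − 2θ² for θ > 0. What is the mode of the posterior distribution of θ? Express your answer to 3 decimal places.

θ̂_MAP = 2.000

ℓ'(θ) = 24/θ − 4 − 4θ. Setting this to zero and multiplying by θ: 4θ² + 4θ − 24 = 0.
θ = (−4 + √(4² + 4·4·24)) / (2·4) = (−4 + √400) / 8 = (−4 + 20)/8 = 2.
ℓ''(θ) = −24/θ² − 4 < 0, confirming a maximum.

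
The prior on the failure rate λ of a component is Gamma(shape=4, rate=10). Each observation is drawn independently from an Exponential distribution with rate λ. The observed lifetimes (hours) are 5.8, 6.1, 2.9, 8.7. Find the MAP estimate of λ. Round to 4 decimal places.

The Exponential(rate=λ) likelihood is ∝ λ^n e^(−λΣtᵢ). Here n = 4 and Σtᵢ = 5.8 + 6.1 + 2.9 + 8.7 = 23.5.
Posterior ∝ λ^3e^(−10λ) · λ^4e^(−23.5λ) = λ^7e^(−33.5λ), i.e. Gamma(8, 33.5).
Mode = (a−1)/b = 7/33.5 ≈ 0.2090.

λ̂_MAP = 0.2090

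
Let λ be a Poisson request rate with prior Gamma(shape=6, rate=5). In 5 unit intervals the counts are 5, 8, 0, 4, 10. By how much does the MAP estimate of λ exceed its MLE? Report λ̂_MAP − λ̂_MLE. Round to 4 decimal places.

Σxᵢ = 27. Posterior is Gamma(33, 10); MAP = (33−1)/10 = 32/10 ≈ 3.20000.
MLE = x̄ = 27/5 ≈ 5.40000.
Difference = 32/10 − 27/5 = -11/5 ≈ -2.2000.

MAP − MLE = -2.2000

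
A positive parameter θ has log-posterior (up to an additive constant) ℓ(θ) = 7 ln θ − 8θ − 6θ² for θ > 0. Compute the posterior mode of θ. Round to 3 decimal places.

ℓ'(θ) = 7/θ − 8 − 12θ. Setting this to zero and multiplying by θ: 12θ² + 8θ − 7 = 0.
θ = (−8 + √(8² + 4·12·7)) / (2·12) = (−8 + √400) / 24 = (−8 + 20)/24 = 1/2.
ℓ''(θ) = −7/θ² − 12 < 0, confirming a maximum.

θ̂_MAP = 0.500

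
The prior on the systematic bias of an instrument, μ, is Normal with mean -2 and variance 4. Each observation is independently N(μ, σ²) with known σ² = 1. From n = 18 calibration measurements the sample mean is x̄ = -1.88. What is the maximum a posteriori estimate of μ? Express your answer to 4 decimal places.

μ̂_MAP = -1.8816

n = 18, x̄ = -1.88.
For a Normal prior and Normal likelihood with known variance, the posterior is Normal; its mode equals its mean, the precision-weighted average.
Prior precision 1/σ₀² = 1/4 = 0.25; data precision n/σ² = 18/1 = 18.
μ̂ = (0.25·(-2) + 18·(-1.88)) / (0.25 + 18) = (-34.34)/18.25 = -3434/1825 ≈ -1.8816.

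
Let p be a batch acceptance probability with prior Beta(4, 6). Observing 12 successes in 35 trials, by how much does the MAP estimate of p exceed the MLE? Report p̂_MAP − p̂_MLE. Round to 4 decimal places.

MAP − MLE = 0.0060

Posterior is Beta(16, 29); MAP = (16−1)/(45−2) = 15/43 ≈ 0.34884.
MLE ignores the prior: p̂_MLE = k/n = 12/35 ≈ 0.34286.
Difference = 15/43 − 12/35 = 9/1505 ≈ 0.0060.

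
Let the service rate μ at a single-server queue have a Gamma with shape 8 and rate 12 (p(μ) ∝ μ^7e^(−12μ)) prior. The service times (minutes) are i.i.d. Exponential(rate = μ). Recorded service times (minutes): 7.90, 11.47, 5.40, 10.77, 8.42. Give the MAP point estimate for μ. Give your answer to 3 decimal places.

μ̂_MAP = 0.214

The Exponential(rate=μ) likelihood is ∝ μ^n e^(−μΣtᵢ). Here n = 5 and Σtᵢ = 7.90 + 11.47 + 5.40 + 10.77 + 8.42 = 43.96.
Posterior ∝ μ^7e^(−12μ) · μ^5e^(−43.96μ) = μ^12e^(−55.96μ), i.e. Gamma(13, 55.96).
Mode = (a−1)/b = 12/55.96 ≈ 0.214.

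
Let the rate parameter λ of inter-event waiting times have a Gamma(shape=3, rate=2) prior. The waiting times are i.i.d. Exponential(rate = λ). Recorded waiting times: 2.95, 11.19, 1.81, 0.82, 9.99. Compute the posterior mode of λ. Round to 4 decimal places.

The Exponential(rate=λ) likelihood is ∝ λ^n e^(−λΣtᵢ). Here n = 5 and Σtᵢ = 2.95 + 11.19 + 1.81 + 0.82 + 9.99 = 26.76.
Posterior ∝ λ^2e^(−2λ) · λ^5e^(−26.76λ) = λ^7e^(−28.76λ), i.e. Gamma(8, 28.76).
Mode = (a−1)/b = 7/28.76 ≈ 0.2434.

λ̂_MAP = 0.2434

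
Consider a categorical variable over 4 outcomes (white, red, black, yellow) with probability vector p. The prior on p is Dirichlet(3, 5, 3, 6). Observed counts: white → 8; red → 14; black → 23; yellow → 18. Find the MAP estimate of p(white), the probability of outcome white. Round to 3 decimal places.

The posterior is Dirichlet(αᵢ + nᵢ) = Dirichlet(11, 19, 26, 24).
For a Dirichlet(a₁,…,a_K) with all aᵢ > 1, the mode has j-th component (aⱼ − 1)/(Σaᵢ − K).
Here Σaᵢ = 80 and K = 4, so p(white) = (11 − 1)/(80 − 4) = 10/76 ≈ 0.132.

MAP estimate of p(white) = 0.132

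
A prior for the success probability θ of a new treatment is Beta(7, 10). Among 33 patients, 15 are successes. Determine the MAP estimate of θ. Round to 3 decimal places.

Prior: Beta(7, 10).
Data: 15 successes in 33 trials. The binomial likelihood contributes θ^15(1−θ)^18, so the posterior is Beta(7+15, 10+18) = Beta(22, 28).
For Beta(a, b) with a, b > 1 the mode is (a−1)/(a+b−2) = 21/48 ≈ 0.438.

θ̂_MAP = 0.438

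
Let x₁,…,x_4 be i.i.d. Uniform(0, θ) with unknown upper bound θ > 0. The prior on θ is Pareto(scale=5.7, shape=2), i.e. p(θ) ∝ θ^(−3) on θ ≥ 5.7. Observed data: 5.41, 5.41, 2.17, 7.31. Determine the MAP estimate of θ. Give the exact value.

The Uniform(0, θ) likelihood is θ^(−n) for θ ≥ max(xᵢ), zero otherwise. Here max(xᵢ) = 7.31.
Posterior ∝ θ^(−3) · θ^(−4) = θ^(−7) on θ ≥ max(5.7, 7.31) = 7.31.
This density is strictly decreasing in θ, so the posterior mode lies at the lower boundary of the support.

θ̂_MAP = 7.31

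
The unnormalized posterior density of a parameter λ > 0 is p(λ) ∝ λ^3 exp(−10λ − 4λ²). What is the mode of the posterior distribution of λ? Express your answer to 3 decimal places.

λ̂_MAP = 0.250

ℓ'(λ) = 3/λ − 10 − 8λ. Setting this to zero and multiplying by λ: 8λ² + 10λ − 3 = 0.
λ = (−10 + √(10² + 4·8·3)) / (2·8) = (−10 + √196) / 16 = (−10 + 14)/16 = 1/4.
ℓ''(λ) = −3/λ² − 8 < 0, confirming a maximum.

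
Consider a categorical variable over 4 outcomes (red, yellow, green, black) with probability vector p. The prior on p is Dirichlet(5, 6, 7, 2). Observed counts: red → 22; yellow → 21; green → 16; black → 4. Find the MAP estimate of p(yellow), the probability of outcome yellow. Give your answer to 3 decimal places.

The posterior is Dirichlet(αᵢ + nᵢ) = Dirichlet(27, 27, 23, 6).
For a Dirichlet(a₁,…,a_K) with all aᵢ > 1, the mode has j-th component (aⱼ − 1)/(Σaᵢ − K).
Here Σaᵢ = 83 and K = 4, so p(yellow) = (27 − 1)/(83 − 4) = 26/79 ≈ 0.329.

MAP estimate of p(yellow) = 0.329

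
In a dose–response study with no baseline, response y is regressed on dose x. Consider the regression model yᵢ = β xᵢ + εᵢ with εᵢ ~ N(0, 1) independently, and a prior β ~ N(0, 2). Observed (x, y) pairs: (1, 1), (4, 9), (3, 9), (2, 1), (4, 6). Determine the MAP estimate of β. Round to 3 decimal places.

β̂_MAP = 1.935

log p(β | y) = −Σ(yᵢ − βxᵢ)²/(2·1) − β²/(2·2) + const.
Setting the derivative to zero: Σxᵢ(yᵢ − βxᵢ)/1 − β/2 = 0, so β = Σxᵢyᵢ / (Σxᵢ² + σ²/τ²).
Σxᵢyᵢ = 1·1 + 4·9 + 3·9 + 2·1 + 4·6 = 90; Σxᵢ² = 46; σ²/τ² = 0.5.
β̂_MAP = 90 / (46 + 0.5) = 90/46.5 ≈ 1.935.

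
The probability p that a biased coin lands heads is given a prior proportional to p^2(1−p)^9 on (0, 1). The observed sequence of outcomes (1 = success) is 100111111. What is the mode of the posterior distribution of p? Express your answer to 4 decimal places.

p̂_MAP = 0.4500

The prior density ∝ p^2(1−p)^9 is the kernel of Beta(3, 10).
Data: 7 successes in 9 trials (from the sequence). The binomial likelihood contributes p^7(1−p)^2, so the posterior is Beta(3+7, 10+2) = Beta(10, 12).
For Beta(a, b) with a, b > 1 the mode is (a−1)/(a+b−2) = 9/20 ≈ 0.4500.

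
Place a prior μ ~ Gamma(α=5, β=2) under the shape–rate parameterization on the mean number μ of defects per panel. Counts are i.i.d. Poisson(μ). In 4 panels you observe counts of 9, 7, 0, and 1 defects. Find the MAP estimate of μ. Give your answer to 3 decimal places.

Σxᵢ = 9+7+0+1 = 17, with n = 4.
Posterior ∝ μ^4e^(−2μ) · μ^17e^(−4μ) = μ^21e^(−6μ), i.e. Gamma(shape=22, rate=6).
The mode of a Gamma(a, b) with a ≥ 1 (shape–rate) is (a−1)/b = 21/6 ≈ 3.500.

μ̂_MAP = 3.500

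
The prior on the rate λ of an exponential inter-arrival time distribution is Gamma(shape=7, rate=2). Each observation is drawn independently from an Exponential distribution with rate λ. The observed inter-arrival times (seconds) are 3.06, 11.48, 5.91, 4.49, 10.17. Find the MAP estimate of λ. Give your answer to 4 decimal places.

The Exponential(rate=λ) likelihood is ∝ λ^n e^(−λΣtᵢ). Here n = 5 and Σtᵢ = 3.06 + 11.48 + 5.91 + 4.49 + 10.17 = 35.11.
Posterior ∝ λ^6e^(−2λ) · λ^5e^(−35.11λ) = λ^11e^(−37.11λ), i.e. Gamma(12, 37.11).
Mode = (a−1)/b = 11/37.11 ≈ 0.2964.

λ̂_MAP = 0.2964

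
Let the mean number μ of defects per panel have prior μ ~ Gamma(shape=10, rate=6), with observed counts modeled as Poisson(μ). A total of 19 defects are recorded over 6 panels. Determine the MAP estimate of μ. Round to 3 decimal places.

μ̂_MAP = 2.333

Σxᵢ = 19, n = 6.
Posterior ∝ μ^9e^(−6μ) · μ^19e^(−6μ) = μ^28e^(−12μ), i.e. Gamma(shape=29, rate=12).
The mode of a Gamma(a, b) with a ≥ 1 (shape–rate) is (a−1)/b = 28/12 ≈ 2.333.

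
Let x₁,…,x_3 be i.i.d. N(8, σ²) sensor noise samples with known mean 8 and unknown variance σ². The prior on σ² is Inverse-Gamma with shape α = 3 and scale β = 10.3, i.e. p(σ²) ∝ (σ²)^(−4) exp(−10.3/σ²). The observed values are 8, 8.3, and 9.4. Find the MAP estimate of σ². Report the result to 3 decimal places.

Sum of squared deviations about the known mean: SS = (8−8)² + (8.3−8)² + (9.4−8)² = 2.05.
The Normal likelihood contributes (σ²)^(−n/2) exp(−SS/(2σ²)), so the posterior is Inverse-Gamma(α + n/2, β + SS/2) = Inverse-Gamma(4.5, 11.325).
The mode of Inverse-Gamma(a, b) is b/(a+1) = 11.325/5.5 ≈ 2.059.

σ̂²_MAP = 2.059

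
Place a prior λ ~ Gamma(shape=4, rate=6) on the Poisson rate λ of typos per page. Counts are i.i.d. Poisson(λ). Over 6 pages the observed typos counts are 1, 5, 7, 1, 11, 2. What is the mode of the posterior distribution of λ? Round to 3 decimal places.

Σxᵢ = 1+5+7+1+11+2 = 27, with n = 6.
Posterior ∝ λ^3e^(−6λ) · λ^27e^(−6λ) = λ^30e^(−12λ), i.e. Gamma(shape=31, rate=12).
The mode of a Gamma(a, b) with a ≥ 1 (shape–rate) is (a−1)/b = 30/12 ≈ 2.500.

λ̂_MAP = 2.500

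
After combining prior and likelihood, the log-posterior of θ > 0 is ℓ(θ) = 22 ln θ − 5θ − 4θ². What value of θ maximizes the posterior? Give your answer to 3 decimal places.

θ̂_MAP = 1.375

ℓ'(θ) = 22/θ − 5 − 8θ. Setting this to zero and multiplying by θ: 8θ² + 5θ − 22 = 0.
θ = (−5 + √(5² + 4·8·22)) / (2·8) = (−5 + √729) / 16 = (−5 + 27)/16 = 11/8.
ℓ''(θ) = −22/θ² − 8 < 0, confirming a maximum.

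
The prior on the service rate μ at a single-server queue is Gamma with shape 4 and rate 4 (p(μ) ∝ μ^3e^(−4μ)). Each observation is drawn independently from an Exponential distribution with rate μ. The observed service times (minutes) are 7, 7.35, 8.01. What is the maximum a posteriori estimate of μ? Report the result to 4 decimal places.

μ̂_MAP = 0.2276

The Exponential(rate=μ) likelihood is ∝ μ^n e^(−μΣtᵢ). Here n = 3 and Σtᵢ = 7 + 7.35 + 8.01 = 22.36.
Posterior ∝ μ^3e^(−4μ) · μ^3e^(−22.36μ) = μ^6e^(−26.36μ), i.e. Gamma(7, 26.36).
Mode = (a−1)/b = 6/26.36 ≈ 0.2276.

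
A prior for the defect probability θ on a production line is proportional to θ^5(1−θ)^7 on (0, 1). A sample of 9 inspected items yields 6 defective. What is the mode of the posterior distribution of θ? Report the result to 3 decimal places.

The prior density ∝ θ^5(1−θ)^7 is the kernel of Beta(6, 8).
Data: 6 successes in 9 trials. The binomial likelihood contributes θ^6(1−θ)^3, so the posterior is Beta(6+6, 8+3) = Beta(12, 11).
For Beta(a, b) with a, b > 1 the mode is (a−1)/(a+b−2) = 11/21 ≈ 0.524.

θ̂_MAP = 0.524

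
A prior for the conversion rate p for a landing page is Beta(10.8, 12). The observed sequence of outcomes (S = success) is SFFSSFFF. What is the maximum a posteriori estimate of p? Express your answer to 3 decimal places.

p̂_MAP = 0.444

Prior: Beta(10.8, 12).
Data: 3 successes in 8 trials (from the sequence). The binomial likelihood contributes p^3(1−p)^5, so the posterior is Beta(10.8+3, 12+5) = Beta(13.8, 17).
For Beta(a, b) with a, b > 1 the mode is (a−1)/(a+b−2) = 12.8/28.8 ≈ 0.444.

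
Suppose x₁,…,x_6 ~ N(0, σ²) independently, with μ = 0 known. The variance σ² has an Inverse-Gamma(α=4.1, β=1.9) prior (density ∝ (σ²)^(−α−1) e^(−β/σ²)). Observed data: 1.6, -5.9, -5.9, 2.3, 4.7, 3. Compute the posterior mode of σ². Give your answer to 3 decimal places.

σ̂²_MAP = 6.936

Sum of squared deviations about the known mean: SS = (1.6−0)² + (-5.9−0)² + (-5.9−0)² + (2.3−0)² + (4.7−0)² + (3−0)² = 108.56.
The Normal likelihood contributes (σ²)^(−n/2) exp(−SS/(2σ²)), so the posterior is Inverse-Gamma(α + n/2, β + SS/2) = Inverse-Gamma(7.1, 56.18).
The mode of Inverse-Gamma(a, b) is b/(a+1) = 56.18/8.1 ≈ 6.936.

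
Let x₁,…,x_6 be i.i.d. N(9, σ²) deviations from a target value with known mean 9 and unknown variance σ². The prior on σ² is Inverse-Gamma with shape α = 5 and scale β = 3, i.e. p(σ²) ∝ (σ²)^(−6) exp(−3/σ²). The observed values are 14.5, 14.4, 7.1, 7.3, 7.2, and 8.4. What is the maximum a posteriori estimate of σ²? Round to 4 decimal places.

σ̂²_MAP = 4.1950

Sum of squared deviations about the known mean: SS = (14.5−9)² + (14.4−9)² + (7.1−9)² + (7.3−9)² + (7.2−9)² + (8.4−9)² = 69.51.
The Normal likelihood contributes (σ²)^(−n/2) exp(−SS/(2σ²)), so the posterior is Inverse-Gamma(α + n/2, β + SS/2) = Inverse-Gamma(8, 37.755).
The mode of Inverse-Gamma(a, b) is b/(a+1) = 37.755/9 ≈ 4.1950.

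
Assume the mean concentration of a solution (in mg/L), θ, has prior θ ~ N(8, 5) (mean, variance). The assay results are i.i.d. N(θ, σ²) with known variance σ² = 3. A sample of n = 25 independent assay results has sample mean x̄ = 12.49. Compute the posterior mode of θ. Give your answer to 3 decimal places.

θ̂_MAP = 12.385

n = 25, x̄ = 12.49.
For a Normal prior and Normal likelihood with known variance, the posterior is Normal; its mode equals its mean, the precision-weighted average.
Prior precision 1/σ₀² = 1/5 = 0.2; data precision n/σ² = 25/3.
θ̂ = (0.2·8 + (25/3)·12.49) / (0.2 + 25/3) = (6341/60)/(128/15) = 12.384765625 ≈ 12.385.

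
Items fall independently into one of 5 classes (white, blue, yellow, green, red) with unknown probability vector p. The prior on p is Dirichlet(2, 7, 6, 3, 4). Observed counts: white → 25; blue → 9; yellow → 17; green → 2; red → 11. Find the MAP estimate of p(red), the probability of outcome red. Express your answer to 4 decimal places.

The posterior is Dirichlet(αᵢ + nᵢ) = Dirichlet(27, 16, 23, 5, 15).
For a Dirichlet(a₁,…,a_K) with all aᵢ > 1, the mode has j-th component (aⱼ − 1)/(Σaᵢ − K).
Here Σaᵢ = 86 and K = 5, so p(red) = (15 − 1)/(86 − 5) = 14/81 ≈ 0.1728.

MAP estimate of p(red) = 0.1728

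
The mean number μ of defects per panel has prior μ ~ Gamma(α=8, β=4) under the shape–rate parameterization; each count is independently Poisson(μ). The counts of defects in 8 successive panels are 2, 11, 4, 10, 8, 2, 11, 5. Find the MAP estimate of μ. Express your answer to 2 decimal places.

μ̂_MAP = 5.00

Σxᵢ = 2+11+4+10+8+2+11+5 = 53, with n = 8.
Posterior ∝ μ^7e^(−4μ) · μ^53e^(−8μ) = μ^60e^(−12μ), i.e. Gamma(shape=61, rate=12).
The mode of a Gamma(a, b) with a ≥ 1 (shape–rate) is (a−1)/b = 60/12 ≈ 5.00.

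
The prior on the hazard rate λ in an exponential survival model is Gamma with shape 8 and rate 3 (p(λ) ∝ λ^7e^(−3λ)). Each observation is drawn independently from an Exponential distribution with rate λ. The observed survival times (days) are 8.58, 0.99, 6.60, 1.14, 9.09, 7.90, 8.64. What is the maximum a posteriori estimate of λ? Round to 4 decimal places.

The Exponential(rate=λ) likelihood is ∝ λ^n e^(−λΣtᵢ). Here n = 7 and Σtᵢ = 8.58 + 0.99 + 6.60 + 1.14 + 9.09 + 7.90 + 8.64 = 42.94.
Posterior ∝ λ^7e^(−3λ) · λ^7e^(−42.94λ) = λ^14e^(−45.94λ), i.e. Gamma(15, 45.94).
Mode = (a−1)/b = 14/45.94 ≈ 0.3047.

λ̂_MAP = 0.3047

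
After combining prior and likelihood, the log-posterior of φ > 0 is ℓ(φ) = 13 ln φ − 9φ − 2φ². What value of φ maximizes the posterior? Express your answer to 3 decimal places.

ℓ'(φ) = 13/φ − 9 − 4φ. Setting this to zero and multiplying by φ: 4φ² + 9φ − 13 = 0.
φ = (−9 + √(9² + 4·4·13)) / (2·4) = (−9 + √289) / 8 = (−9 + 17)/8 = 1.
ℓ''(φ) = −13/φ² − 4 < 0, confirming a maximum.

φ̂_MAP = 1.000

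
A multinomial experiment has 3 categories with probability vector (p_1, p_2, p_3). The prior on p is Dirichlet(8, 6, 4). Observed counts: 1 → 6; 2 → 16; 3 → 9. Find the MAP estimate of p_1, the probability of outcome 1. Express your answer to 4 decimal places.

MAP estimate: 0.2826

The posterior is Dirichlet(αᵢ + nᵢ) = Dirichlet(14, 22, 13).
For a Dirichlet(a₁,…,a_K) with all aᵢ > 1, the mode has j-th component (aⱼ − 1)/(Σaᵢ − K).
Here Σaᵢ = 49 and K = 3, so p_1 = (14 − 1)/(49 − 3) = 13/46 ≈ 0.2826.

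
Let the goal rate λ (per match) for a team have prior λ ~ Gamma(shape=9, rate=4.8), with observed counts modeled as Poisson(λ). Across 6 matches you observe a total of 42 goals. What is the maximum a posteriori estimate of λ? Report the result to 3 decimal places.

λ̂_MAP = 4.630

Σxᵢ = 42, n = 6.
Posterior ∝ λ^8e^(−4.8λ) · λ^42e^(−6λ) = λ^50e^(−10.8λ), i.e. Gamma(shape=51, rate=10.8).
The mode of a Gamma(a, b) with a ≥ 1 (shape–rate) is (a−1)/b = 50/10.8 ≈ 4.630.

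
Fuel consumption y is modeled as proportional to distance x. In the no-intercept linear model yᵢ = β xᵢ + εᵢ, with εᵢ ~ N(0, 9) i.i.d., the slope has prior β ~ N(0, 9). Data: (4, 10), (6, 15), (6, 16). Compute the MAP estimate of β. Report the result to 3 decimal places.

β̂_MAP = 2.539

log p(β | y) = −Σ(yᵢ − βxᵢ)²/(2·9) − β²/(2·9) + const.
Setting the derivative to zero: Σxᵢ(yᵢ − βxᵢ)/9 − β/9 = 0, so β = Σxᵢyᵢ / (Σxᵢ² + σ²/τ²).
Σxᵢyᵢ = 4·10 + 6·15 + 6·16 = 226; Σxᵢ² = 88; σ²/τ² = 1.
β̂_MAP = 226 / (88 + 1) = 226/89 ≈ 2.539.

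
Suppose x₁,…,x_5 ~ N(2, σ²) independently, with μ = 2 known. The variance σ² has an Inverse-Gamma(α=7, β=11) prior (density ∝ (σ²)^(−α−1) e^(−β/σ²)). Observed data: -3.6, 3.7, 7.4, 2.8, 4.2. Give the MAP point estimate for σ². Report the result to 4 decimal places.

Sum of squared deviations about the known mean: SS = (-3.6−2)² + (3.7−2)² + (7.4−2)² + (2.8−2)² + (4.2−2)² = 68.89.
The Normal likelihood contributes (σ²)^(−n/2) exp(−SS/(2σ²)), so the posterior is Inverse-Gamma(α + n/2, β + SS/2) = Inverse-Gamma(9.5, 45.445).
The mode of Inverse-Gamma(a, b) is b/(a+1) = 45.445/10.5 ≈ 4.3281.

σ̂²_MAP = 4.3281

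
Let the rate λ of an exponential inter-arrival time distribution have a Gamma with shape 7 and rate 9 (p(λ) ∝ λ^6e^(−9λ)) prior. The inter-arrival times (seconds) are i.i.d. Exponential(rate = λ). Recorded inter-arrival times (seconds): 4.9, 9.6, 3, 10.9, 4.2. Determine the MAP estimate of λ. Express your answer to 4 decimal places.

The Exponential(rate=λ) likelihood is ∝ λ^n e^(−λΣtᵢ). Here n = 5 and Σtᵢ = 4.9 + 9.6 + 3 + 10.9 + 4.2 = 32.6.
Posterior ∝ λ^6e^(−9λ) · λ^5e^(−32.6λ) = λ^11e^(−41.6λ), i.e. Gamma(12, 41.6).
Mode = (a−1)/b = 11/41.6 ≈ 0.2644.

λ̂_MAP = 0.2644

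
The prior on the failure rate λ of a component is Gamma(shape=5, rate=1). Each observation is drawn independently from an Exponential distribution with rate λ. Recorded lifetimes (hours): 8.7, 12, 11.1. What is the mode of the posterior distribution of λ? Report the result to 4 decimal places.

The Exponential(rate=λ) likelihood is ∝ λ^n e^(−λΣtᵢ). Here n = 3 and Σtᵢ = 8.7 + 12 + 11.1 = 31.8.
Posterior ∝ λ^4e^(−1λ) · λ^3e^(−31.8λ) = λ^7e^(−32.8λ), i.e. Gamma(8, 32.8).
Mode = (a−1)/b = 7/32.8 ≈ 0.2134.

λ̂_MAP = 0.2134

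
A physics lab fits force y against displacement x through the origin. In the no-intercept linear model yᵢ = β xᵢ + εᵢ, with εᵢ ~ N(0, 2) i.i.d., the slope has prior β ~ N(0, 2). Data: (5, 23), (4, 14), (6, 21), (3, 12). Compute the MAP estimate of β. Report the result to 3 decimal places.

β̂_MAP = 3.828

log p(β | y) = −Σ(yᵢ − βxᵢ)²/(2·2) − β²/(2·2) + const.
Setting the derivative to zero: Σxᵢ(yᵢ − βxᵢ)/2 − β/2 = 0, so β = Σxᵢyᵢ / (Σxᵢ² + σ²/τ²).
Σxᵢyᵢ = 5·23 + 4·14 + 6·21 + 3·12 = 333; Σxᵢ² = 86; σ²/τ² = 1.
β̂_MAP = 333 / (86 + 1) = 333/87 ≈ 3.828.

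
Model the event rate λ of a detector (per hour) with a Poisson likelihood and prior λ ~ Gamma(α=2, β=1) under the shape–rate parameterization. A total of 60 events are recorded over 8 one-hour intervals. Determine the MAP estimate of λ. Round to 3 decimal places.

λ̂_MAP = 6.778

Σxᵢ = 60, n = 8.
Posterior ∝ λe^(−1λ) · λ^60e^(−8λ) = λ^61e^(−9λ), i.e. Gamma(shape=62, rate=9).
The mode of a Gamma(a, b) with a ≥ 1 (shape–rate) is (a−1)/b = 61/9 ≈ 6.778.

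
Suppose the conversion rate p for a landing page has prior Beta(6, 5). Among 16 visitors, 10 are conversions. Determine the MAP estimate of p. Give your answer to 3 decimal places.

Prior: Beta(6, 5).
Data: 10 successes in 16 trials. The binomial likelihood contributes p^10(1−p)^6, so the posterior is Beta(6+10, 5+6) = Beta(16, 11).
For Beta(a, b) with a, b > 1 the mode is (a−1)/(a+b−2) = 15/25 ≈ 0.600.

p̂_MAP = 0.600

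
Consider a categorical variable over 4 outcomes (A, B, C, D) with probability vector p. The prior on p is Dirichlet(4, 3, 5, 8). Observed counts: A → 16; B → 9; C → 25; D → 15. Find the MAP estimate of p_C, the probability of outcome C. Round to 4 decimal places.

MAP estimate of p_C = 0.3580

The posterior is Dirichlet(αᵢ + nᵢ) = Dirichlet(20, 12, 30, 23).
For a Dirichlet(a₁,…,a_K) with all aᵢ > 1, the mode has j-th component (aⱼ − 1)/(Σaᵢ − K).
Here Σaᵢ = 85 and K = 4, so p_C = (30 − 1)/(85 − 4) = 29/81 ≈ 0.3580.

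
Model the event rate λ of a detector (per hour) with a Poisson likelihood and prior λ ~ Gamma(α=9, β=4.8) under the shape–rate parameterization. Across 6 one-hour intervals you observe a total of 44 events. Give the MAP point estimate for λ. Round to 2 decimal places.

Σxᵢ = 44, n = 6.
Posterior ∝ λ^8e^(−4.8λ) · λ^44e^(−6λ) = λ^52e^(−10.8λ), i.e. Gamma(shape=53, rate=10.8).
The mode of a Gamma(a, b) with a ≥ 1 (shape–rate) is (a−1)/b = 52/10.8 ≈ 4.81.

λ̂_MAP = 4.81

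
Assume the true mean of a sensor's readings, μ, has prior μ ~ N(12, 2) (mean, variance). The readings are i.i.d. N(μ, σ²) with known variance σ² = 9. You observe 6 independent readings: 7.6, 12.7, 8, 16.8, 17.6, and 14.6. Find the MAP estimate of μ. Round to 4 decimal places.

μ̂_MAP = 12.5048

n = 6; x̄ = (7.6 + 12.7 + 8 + 16.8 + 17.6 + 14.6)/6 = 77.3/6 = 773/60 ≈ 12.8833.
For a Normal prior and Normal likelihood with known variance, the posterior is Normal; its mode equals its mean, the precision-weighted average.
Prior precision 1/σ₀² = 1/2 = 0.5; data precision n/σ² = 6/9 = 2/3.
μ̂ = (0.5·12 + (2/3)·(773/60)) / (0.5 + 2/3) = (1313/90)/(7/6) = 1313/105 ≈ 12.5048.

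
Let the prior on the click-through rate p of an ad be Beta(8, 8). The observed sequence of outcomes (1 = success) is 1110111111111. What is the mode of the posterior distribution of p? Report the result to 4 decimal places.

Prior: Beta(8, 8).
Data: 12 successes in 13 trials (from the sequence). The binomial likelihood contributes p^12(1−p)^1, so the posterior is Beta(8+12, 8+1) = Beta(20, 9).
For Beta(a, b) with a, b > 1 the mode is (a−1)/(a+b−2) = 19/27 ≈ 0.7037.

p̂_MAP = 0.7037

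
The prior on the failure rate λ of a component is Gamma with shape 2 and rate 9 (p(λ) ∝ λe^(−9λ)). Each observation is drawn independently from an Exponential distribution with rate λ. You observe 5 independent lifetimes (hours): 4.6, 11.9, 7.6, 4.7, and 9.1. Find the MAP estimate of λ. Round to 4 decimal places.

The Exponential(rate=λ) likelihood is ∝ λ^n e^(−λΣtᵢ). Here n = 5 and Σtᵢ = 4.6 + 11.9 + 7.6 + 4.7 + 9.1 = 37.9.
Posterior ∝ λe^(−9λ) · λ^5e^(−37.9λ) = λ^6e^(−46.9λ), i.e. Gamma(7, 46.9).
Mode = (a−1)/b = 6/46.9 ≈ 0.1279.

λ̂_MAP = 0.1279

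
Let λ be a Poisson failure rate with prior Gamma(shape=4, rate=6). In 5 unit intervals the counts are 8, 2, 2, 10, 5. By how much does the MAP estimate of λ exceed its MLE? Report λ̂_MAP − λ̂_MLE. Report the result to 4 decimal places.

MAP − MLE = -2.6727

Σxᵢ = 27. Posterior is Gamma(31, 11); MAP = (31−1)/11 = 30/11 ≈ 2.72727.
MLE = x̄ = 27/5 ≈ 5.40000.
Difference = 30/11 − 27/5 = -147/55 ≈ -2.6727.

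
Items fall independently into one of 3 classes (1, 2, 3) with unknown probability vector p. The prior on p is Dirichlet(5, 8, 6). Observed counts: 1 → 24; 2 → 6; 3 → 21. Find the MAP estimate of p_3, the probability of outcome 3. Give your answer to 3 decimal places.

The posterior is Dirichlet(αᵢ + nᵢ) = Dirichlet(29, 14, 27).
For a Dirichlet(a₁,…,a_K) with all aᵢ > 1, the mode has j-th component (aⱼ − 1)/(Σaᵢ − K).
Here Σaᵢ = 70 and K = 3, so p_3 = (27 − 1)/(70 − 3) = 26/67 ≈ 0.388.

MAP estimate: 0.388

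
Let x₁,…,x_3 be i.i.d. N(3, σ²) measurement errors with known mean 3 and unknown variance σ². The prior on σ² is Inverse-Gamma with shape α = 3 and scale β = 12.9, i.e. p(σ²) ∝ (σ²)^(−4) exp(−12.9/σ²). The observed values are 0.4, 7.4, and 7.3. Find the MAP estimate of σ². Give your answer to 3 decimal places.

Sum of squared deviations about the known mean: SS = (0.4−3)² + (7.4−3)² + (7.3−3)² = 44.61.
The Normal likelihood contributes (σ²)^(−n/2) exp(−SS/(2σ²)), so the posterior is Inverse-Gamma(α + n/2, β + SS/2) = Inverse-Gamma(4.5, 35.205).
The mode of Inverse-Gamma(a, b) is b/(a+1) = 35.205/5.5 ≈ 6.401.

σ̂²_MAP = 6.401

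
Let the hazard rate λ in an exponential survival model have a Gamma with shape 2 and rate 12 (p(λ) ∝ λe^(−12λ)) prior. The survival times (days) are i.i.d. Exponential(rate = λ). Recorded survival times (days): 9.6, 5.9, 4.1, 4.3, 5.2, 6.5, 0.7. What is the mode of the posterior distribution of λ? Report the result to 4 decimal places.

The Exponential(rate=λ) likelihood is ∝ λ^n e^(−λΣtᵢ). Here n = 7 and Σtᵢ = 9.6 + 5.9 + 4.1 + 4.3 + 5.2 + 6.5 + 0.7 = 36.3.
Posterior ∝ λe^(−12λ) · λ^7e^(−36.3λ) = λ^8e^(−48.3λ), i.e. Gamma(9, 48.3).
Mode = (a−1)/b = 8/48.3 ≈ 0.1656.

λ̂_MAP = 0.1656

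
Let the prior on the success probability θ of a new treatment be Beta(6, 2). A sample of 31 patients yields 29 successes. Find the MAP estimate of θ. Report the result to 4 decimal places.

θ̂_MAP = 0.9189

Prior: Beta(6, 2).
Data: 29 successes in 31 trials. The binomial likelihood contributes θ^29(1−θ)^2, so the posterior is Beta(6+29, 2+2) = Beta(35, 4).
For Beta(a, b) with a, b > 1 the mode is (a−1)/(a+b−2) = 34/37 ≈ 0.9189.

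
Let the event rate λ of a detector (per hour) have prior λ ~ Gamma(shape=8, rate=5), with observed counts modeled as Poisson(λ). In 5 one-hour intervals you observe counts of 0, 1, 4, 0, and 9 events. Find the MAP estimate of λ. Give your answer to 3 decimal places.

Σxᵢ = 0+1+4+0+9 = 14, with n = 5.
Posterior ∝ λ^7e^(−5λ) · λ^14e^(−5λ) = λ^21e^(−10λ), i.e. Gamma(shape=22, rate=10).
The mode of a Gamma(a, b) with a ≥ 1 (shape–rate) is (a−1)/b = 21/10 ≈ 2.100.

λ̂_MAP = 2.100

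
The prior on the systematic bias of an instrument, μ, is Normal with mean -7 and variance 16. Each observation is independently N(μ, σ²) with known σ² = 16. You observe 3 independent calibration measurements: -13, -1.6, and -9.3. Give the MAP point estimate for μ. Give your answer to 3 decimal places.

n = 3; x̄ = ((-13) + (-1.6) + (-9.3))/3 = -23.9/3 = -239/30 ≈ -7.9667.
For a Normal prior and Normal likelihood with known variance, the posterior is Normal; its mode equals its mean, the precision-weighted average.
Prior precision 1/σ₀² = 1/16 = 0.0625; data precision n/σ² = 3/16 = 0.1875.
μ̂ = (0.0625·(-7) + 0.1875·(-239/30)) / (0.0625 + 0.1875) = (-1.93125)/0.25 = -7.725.

μ̂_MAP = -7.725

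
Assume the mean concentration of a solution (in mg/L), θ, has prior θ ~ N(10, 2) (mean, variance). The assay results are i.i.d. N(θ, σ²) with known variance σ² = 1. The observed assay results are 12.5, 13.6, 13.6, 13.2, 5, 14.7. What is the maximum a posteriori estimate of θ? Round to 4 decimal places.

n = 6; x̄ = (12.5 + 13.6 + 13.6 + 13.2 + 5 + 14.7)/6 = 72.6/6 = 12.1.
For a Normal prior and Normal likelihood with known variance, the posterior is Normal; its mode equals its mean, the precision-weighted average.
Prior precision 1/σ₀² = 1/2 = 0.5; data precision n/σ² = 6/1 = 6.
θ̂ = (0.5·10 + 6·12.1) / (0.5 + 6) = 77.6/6.5 = 776/65 ≈ 11.9385.

θ̂_MAP = 11.9385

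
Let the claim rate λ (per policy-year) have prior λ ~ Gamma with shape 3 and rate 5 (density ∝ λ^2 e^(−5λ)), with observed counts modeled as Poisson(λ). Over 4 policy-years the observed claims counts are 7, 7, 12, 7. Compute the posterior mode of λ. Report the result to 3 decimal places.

λ̂_MAP = 3.889

Σxᵢ = 7+7+12+7 = 33, with n = 4.
Posterior ∝ λ^2e^(−5λ) · λ^33e^(−4λ) = λ^35e^(−9λ), i.e. Gamma(shape=36, rate=9).
The mode of a Gamma(a, b) with a ≥ 1 (shape–rate) is (a−1)/b = 35/9 ≈ 3.889.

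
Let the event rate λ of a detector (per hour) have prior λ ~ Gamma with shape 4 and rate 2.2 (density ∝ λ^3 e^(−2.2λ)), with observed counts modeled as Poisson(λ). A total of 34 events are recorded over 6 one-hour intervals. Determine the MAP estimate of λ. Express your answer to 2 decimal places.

λ̂_MAP = 4.51

Σxᵢ = 34, n = 6.
Posterior ∝ λ^3e^(−2.2λ) · λ^34e^(−6λ) = λ^37e^(−8.2λ), i.e. Gamma(shape=38, rate=8.2).
The mode of a Gamma(a, b) with a ≥ 1 (shape–rate) is (a−1)/b = 37/8.2 ≈ 4.51.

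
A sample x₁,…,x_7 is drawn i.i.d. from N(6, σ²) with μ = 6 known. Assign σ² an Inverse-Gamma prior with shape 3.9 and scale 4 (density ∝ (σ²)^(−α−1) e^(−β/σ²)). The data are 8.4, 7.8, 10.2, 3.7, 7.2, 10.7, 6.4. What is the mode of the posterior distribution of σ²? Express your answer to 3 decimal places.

Sum of squared deviations about the known mean: SS = (8.4−6)² + (7.8−6)² + (10.2−6)² + (3.7−6)² + (7.2−6)² + (10.7−6)² + (6.4−6)² = 55.62.
The Normal likelihood contributes (σ²)^(−n/2) exp(−SS/(2σ²)), so the posterior is Inverse-Gamma(α + n/2, β + SS/2) = Inverse-Gamma(7.4, 31.81).
The mode of Inverse-Gamma(a, b) is b/(a+1) = 31.81/8.4 ≈ 3.787.

σ̂²_MAP = 3.787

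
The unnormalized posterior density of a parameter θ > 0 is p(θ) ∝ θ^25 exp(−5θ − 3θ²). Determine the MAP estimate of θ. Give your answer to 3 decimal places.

ℓ'(θ) = 25/θ − 5 − 6θ. Setting this to zero and multiplying by θ: 6θ² + 5θ − 25 = 0.
θ = (−5 + √(5² + 4·6·25)) / (2·6) = (−5 + √625) / 12 = (−5 + 25)/12 = 5/3.
ℓ''(θ) = −25/θ² − 6 < 0, confirming a maximum.

θ̂_MAP = 1.667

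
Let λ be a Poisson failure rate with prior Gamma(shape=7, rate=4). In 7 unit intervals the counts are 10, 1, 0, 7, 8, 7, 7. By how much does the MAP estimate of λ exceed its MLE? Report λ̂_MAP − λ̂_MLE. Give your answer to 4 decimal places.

MAP − MLE = -1.5325

Σxᵢ = 40. Posterior is Gamma(47, 11); MAP = (47−1)/11 = 46/11 ≈ 4.18182.
MLE = x̄ = 40/7 ≈ 5.71429.
Difference = 46/11 − 40/7 = -118/77 ≈ -1.5325.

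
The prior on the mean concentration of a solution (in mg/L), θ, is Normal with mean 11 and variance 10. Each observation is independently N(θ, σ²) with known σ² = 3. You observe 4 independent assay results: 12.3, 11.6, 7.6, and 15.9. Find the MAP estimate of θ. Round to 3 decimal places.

n = 4; x̄ = (12.3 + 11.6 + 7.6 + 15.9)/4 = 47.4/4 = 11.85.
For a Normal prior and Normal likelihood with known variance, the posterior is Normal; its mode equals its mean, the precision-weighted average.
Prior precision 1/σ₀² = 1/10 = 0.1; data precision n/σ² = 4/3.
θ̂ = (0.1·11 + (4/3)·11.85) / (0.1 + 4/3) = 16.9/(43/30) = 507/43 ≈ 11.791.

θ̂_MAP = 11.791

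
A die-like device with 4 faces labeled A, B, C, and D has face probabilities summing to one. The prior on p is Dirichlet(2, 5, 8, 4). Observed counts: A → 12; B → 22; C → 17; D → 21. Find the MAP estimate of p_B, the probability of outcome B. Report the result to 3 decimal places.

MAP estimate of p_B = 0.299

The posterior is Dirichlet(αᵢ + nᵢ) = Dirichlet(14, 27, 25, 25).
For a Dirichlet(a₁,…,a_K) with all aᵢ > 1, the mode has j-th component (aⱼ − 1)/(Σaᵢ − K).
Here Σaᵢ = 91 and K = 4, so p_B = (27 − 1)/(91 − 4) = 26/87 ≈ 0.299.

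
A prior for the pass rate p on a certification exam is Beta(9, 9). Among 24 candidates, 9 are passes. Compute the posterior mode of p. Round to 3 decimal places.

p̂_MAP = 0.425

Prior: Beta(9, 9).
Data: 9 successes in 24 trials. The binomial likelihood contributes p^9(1−p)^15, so the posterior is Beta(9+9, 9+15) = Beta(18, 24).
For Beta(a, b) with a, b > 1 the mode is (a−1)/(a+b−2) = 17/40 ≈ 0.425.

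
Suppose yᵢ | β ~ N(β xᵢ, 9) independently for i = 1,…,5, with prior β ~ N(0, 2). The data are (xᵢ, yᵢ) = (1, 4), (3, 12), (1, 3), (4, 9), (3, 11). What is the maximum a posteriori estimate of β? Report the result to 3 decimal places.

log p(β | y) = −Σ(yᵢ − βxᵢ)²/(2·9) − β²/(2·2) + const.
Setting the derivative to zero: Σxᵢ(yᵢ − βxᵢ)/9 − β/2 = 0, so β = Σxᵢyᵢ / (Σxᵢ² + σ²/τ²).
Σxᵢyᵢ = 1·4 + 3·12 + 1·3 + 4·9 + 3·11 = 112; Σxᵢ² = 36; σ²/τ² = 4.5.
β̂_MAP = 112 / (36 + 4.5) = 112/40.5 ≈ 2.765.

β̂_MAP = 2.765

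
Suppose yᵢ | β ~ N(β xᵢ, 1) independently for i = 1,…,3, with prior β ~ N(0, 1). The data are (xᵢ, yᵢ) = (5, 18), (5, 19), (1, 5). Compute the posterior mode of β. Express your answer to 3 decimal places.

β̂_MAP = 3.654

log p(β | y) = −Σ(yᵢ − βxᵢ)²/(2·1) − β²/(2·1) + const.
Setting the derivative to zero: Σxᵢ(yᵢ − βxᵢ)/1 − β/1 = 0, so β = Σxᵢyᵢ / (Σxᵢ² + σ²/τ²).
Σxᵢyᵢ = 5·18 + 5·19 + 1·5 = 190; Σxᵢ² = 51; σ²/τ² = 1.
β̂_MAP = 190 / (51 + 1) = 190/52 ≈ 3.654.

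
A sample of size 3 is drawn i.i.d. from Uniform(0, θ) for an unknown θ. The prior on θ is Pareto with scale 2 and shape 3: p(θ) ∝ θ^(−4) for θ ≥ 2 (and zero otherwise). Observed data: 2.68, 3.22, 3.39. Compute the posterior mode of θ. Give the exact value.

θ̂_MAP = 3.39

The Uniform(0, θ) likelihood is θ^(−n) for θ ≥ max(xᵢ), zero otherwise. Here max(xᵢ) = 3.39.
Posterior ∝ θ^(−4) · θ^(−3) = θ^(−7) on θ ≥ max(2, 3.39) = 3.39.
This density is strictly decreasing in θ, so the posterior mode lies at the lower boundary of the support.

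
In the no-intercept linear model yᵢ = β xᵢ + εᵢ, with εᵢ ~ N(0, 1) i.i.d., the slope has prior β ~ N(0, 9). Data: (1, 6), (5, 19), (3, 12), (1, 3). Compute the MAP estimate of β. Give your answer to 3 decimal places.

β̂_MAP = 3.877

log p(β | y) = −Σ(yᵢ − βxᵢ)²/(2·1) − β²/(2·9) + const.
Setting the derivative to zero: Σxᵢ(yᵢ − βxᵢ)/1 − β/9 = 0, so β = Σxᵢyᵢ / (Σxᵢ² + σ²/τ²).
Σxᵢyᵢ = 1·6 + 5·19 + 3·12 + 1·3 = 140; Σxᵢ² = 36; σ²/τ² = 1/9.
β̂_MAP = 140 / (36 + 1/9) = 140/(325/9) = 252/65 ≈ 3.877.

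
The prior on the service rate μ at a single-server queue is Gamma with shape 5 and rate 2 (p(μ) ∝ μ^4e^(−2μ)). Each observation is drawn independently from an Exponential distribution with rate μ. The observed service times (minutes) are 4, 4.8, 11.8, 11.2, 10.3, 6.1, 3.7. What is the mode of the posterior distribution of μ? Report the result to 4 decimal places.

μ̂_MAP = 0.2041

The Exponential(rate=μ) likelihood is ∝ μ^n e^(−μΣtᵢ). Here n = 7 and Σtᵢ = 4 + 4.8 + 11.8 + 11.2 + 10.3 + 6.1 + 3.7 = 51.9.
Posterior ∝ μ^4e^(−2μ) · μ^7e^(−51.9μ) = μ^11e^(−53.9μ), i.e. Gamma(12, 53.9).
Mode = (a−1)/b = 11/53.9 ≈ 0.2041.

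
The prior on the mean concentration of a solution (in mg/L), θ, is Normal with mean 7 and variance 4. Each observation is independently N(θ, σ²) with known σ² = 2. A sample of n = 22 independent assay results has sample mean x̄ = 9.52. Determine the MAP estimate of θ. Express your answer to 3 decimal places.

n = 22, x̄ = 9.52.
For a Normal prior and Normal likelihood with known variance, the posterior is Normal; its mode equals its mean, the precision-weighted average.
Prior precision 1/σ₀² = 1/4 = 0.25; data precision n/σ² = 22/2 = 11.
θ̂ = (0.25·7 + 11·9.52) / (0.25 + 11) = 106.47/11.25 = 9.464.

θ̂_MAP = 9.464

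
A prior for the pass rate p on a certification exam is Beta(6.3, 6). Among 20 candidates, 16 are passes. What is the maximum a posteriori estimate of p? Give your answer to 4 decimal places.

Prior: Beta(6.3, 6).
Data: 16 successes in 20 trials. The binomial likelihood contributes p^16(1−p)^4, so the posterior is Beta(6.3+16, 6+4) = Beta(22.3, 10).
For Beta(a, b) with a, b > 1 the mode is (a−1)/(a+b−2) = 21.3/30.3 ≈ 0.7030.

p̂_MAP = 0.7030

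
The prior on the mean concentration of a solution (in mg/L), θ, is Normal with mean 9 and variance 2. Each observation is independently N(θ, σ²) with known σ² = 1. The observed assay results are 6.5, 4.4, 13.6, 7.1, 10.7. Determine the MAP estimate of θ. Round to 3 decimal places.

n = 5; x̄ = (6.5 + 4.4 + 13.6 + 7.1 + 10.7)/5 = 42.3/5 = 8.46.
For a Normal prior and Normal likelihood with known variance, the posterior is Normal; its mode equals its mean, the precision-weighted average.
Prior precision 1/σ₀² = 1/2 = 0.5; data precision n/σ² = 5/1 = 5.
θ̂ = (0.5·9 + 5·8.46) / (0.5 + 5) = 46.8/5.5 = 468/55 ≈ 8.509.

θ̂_MAP = 8.509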